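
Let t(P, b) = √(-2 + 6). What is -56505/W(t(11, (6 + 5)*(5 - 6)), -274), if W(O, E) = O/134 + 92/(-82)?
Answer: 155219235/3041 ≈ 51042.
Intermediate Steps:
t(P, b) = 2 (t(P, b) = √4 = 2)
W(O, E) = -46/41 + O/134 (W(O, E) = O*(1/134) + 92*(-1/82) = O/134 - 46/41 = -46/41 + O/134)
-56505/W(t(11, (6 + 5)*(5 - 6)), -274) = -56505/(-46/41 + (1/134)*2) = -56505/(-46/41 + 1/67) = -56505/(-3041/2747) = -56505*(-2747/3041) = 155219235/3041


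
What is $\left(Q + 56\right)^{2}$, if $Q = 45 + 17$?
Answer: $13924$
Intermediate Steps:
$Q = 62$
$\left(Q + 56\right)^{2} = \left(62 + 56\right)^{2} = 118^{2} = 13924$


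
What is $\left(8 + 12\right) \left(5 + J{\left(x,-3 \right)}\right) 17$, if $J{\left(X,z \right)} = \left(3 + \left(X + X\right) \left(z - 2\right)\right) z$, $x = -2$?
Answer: $-21760$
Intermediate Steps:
$J{\left(X,z \right)} = z \left(3 + 2 X \left(-2 + z\right)\right)$ ($J{\left(X,z \right)} = \left(3 + 2 X \left(-2 + z\right)\right) z = z \left(3 + 2 X \left(-2 + z\right)\right)$)
$\left(8 + 12\right) \left(5 + J{\left(x,-3 \right)}\right) 17 = \left(8 + 12\right) \left(5 - 3 \left(3 - -8 + 2 \left(-2\right) \left(-3\right)\right)\right) 17 = 20 \left(5 - 3 \left(3 + 8 + 12\right)\right) 17 = 20 \left(5 - 69\right) 17 = 20 \left(-64\right) 17 = \left(-1280\right) 17 = -21760$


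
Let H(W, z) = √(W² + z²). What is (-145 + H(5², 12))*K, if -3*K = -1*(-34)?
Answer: 4930/3 - 34*√769/3 ≈ 1329.1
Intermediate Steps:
K = -34/3 (K = -(-1)*(-34)/3 = -⅓*34 = -34/3 ≈ -11.333)
(-145 + H(5², 12))*K = (-145 + √((5²)² + 12²))*(-34/3) = (-145 + √(25² + 144))*(-34/3) = (-145 + √(625 + 144))*(-34/3) = (-145 + √769)*(-34/3) = 4930/3 - 34*√769/3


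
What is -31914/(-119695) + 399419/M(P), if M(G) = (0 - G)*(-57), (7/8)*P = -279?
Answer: -330598973699/15228076680 ≈ -21.710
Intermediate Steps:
P = -2232/7 (P = (8/7)*(-279) = -2232/7 ≈ -318.86)
M(G) = 57*G (M(G) = -G*(-57) = 57*G)
-31914/(-119695) + 399419/M(P) = -31914/(-119695) + 399419/((57*(-2232/7))) = -31914*(-1/119695) + 399419/(-127224/7) = 31914/119695 + 399419*(-7/127224) = 31914/119695 - 2795933/127224 = -330598973699/15228076680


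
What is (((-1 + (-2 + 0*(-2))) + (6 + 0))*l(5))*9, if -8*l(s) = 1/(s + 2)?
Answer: -27/56 ≈ -0.48214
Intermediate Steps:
l(s) = -1/(8*(2 + s)) (l(s) = -1/(8*(s + 2)) = -1/(8*(2 + s)))
(((-1 + (-2 + 0*(-2))) + (6 + 0))*l(5))*9 = (((-1 + (-2 + 0*(-2))) + (6 + 0))*(-1/(16 + 8*5)))*9 = (((-1 + (-2 + 0)) + 6)*(-1/(16 + 40)))*9 = (((-1 - 2) + 6)*(-1/56))*9 = ((-3 + 6)*(-1*1/56))*9 = (3*(-1/56))*9 = -3/56*9 = -27/56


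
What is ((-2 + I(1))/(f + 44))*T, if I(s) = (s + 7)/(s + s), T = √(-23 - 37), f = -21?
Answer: 4*I*√15/23 ≈ 0.67356*I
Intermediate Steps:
T = 2*I*√15 (T = √(-60) = 2*I*√15 ≈ 7.746*I)
I(s) = (7 + s)/(2*s) (I(s) = (7 + s)/((2*s)) = (7 + s)*(1/(2*s)) = (7 + s)/(2*s))
((-2 + I(1))/(f + 44))*T = ((-2 + (½)*(7 + 1)/1)/(-21 + 44))*(2*I*√15) = ((-2 + (½)*1*8)/23)*(2*I*√15) = ((-2 + 4)*(1/23))*(2*I*√15) = (2*(1/23))*(2*I*√15) = 2*(2*I*√15)/23 = 4*I*√15/23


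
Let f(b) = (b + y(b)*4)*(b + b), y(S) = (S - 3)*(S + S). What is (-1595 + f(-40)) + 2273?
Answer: -1096922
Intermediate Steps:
y(S) = 2*S*(-3 + S) (y(S) = (-3 + S)*(2*S) = 2*S*(-3 + S))
f(b) = 2*b*(b + 8*b*(-3 + b)) (f(b) = (b + (2*b*(-3 + b))*4)*(b + b) = (b + 8*b*(-3 + b))*(2*b) = 2*b*(b + 8*b*(-3 + b)))
(-1595 + f(-40)) + 2273 = (-1595 + (-40)²*(-46 + 16*(-40))) + 2273 = (-1595 + 1600*(-46 - 640)) + 2273 = (-1595 + 1600*(-686)) + 2273 = (-1595 - 1097600) + 2273 = -1099195 + 2273 = -1096922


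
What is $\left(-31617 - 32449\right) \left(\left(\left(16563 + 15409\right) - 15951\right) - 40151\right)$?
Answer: $1545912580$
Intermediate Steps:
$\left(-31617 - 32449\right) \left(\left(\left(16563 + 15409\right) - 15951\right) - 40151\right) = - 64066 \left(\left(31972 - 15951\right) - 40151\right) = - 64066 \left(16021 - 40151\right) = \left(-64066\right) \left(-24130\right) = 1545912580$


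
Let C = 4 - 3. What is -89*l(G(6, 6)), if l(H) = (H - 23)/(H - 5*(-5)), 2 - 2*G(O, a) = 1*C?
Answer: 1335/17 ≈ 78.529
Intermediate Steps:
C = 1
G(O, a) = ½ (G(O, a) = 1 - 1/2 = 1 - ½*1 = 1 - ½ = ½)
l(H) = (-23 + H)/(25 + H) (l(H) = (-23 + H)/(H + 25) = (-23 + H)/(25 + H))
-89*l(G(6, 6)) = -89*(-23 + ½)/(25 + ½) = -89*(-45)/(51/2*2) = -178*(-45)/(51*2) = -89*(-15/17) = 1335/17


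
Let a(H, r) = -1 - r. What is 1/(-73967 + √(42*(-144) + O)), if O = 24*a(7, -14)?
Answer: -73967/5471122825 - 2*I*√1434/5471122825 ≈ -1.352e-5 - 1.3843e-8*I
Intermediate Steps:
O = 312 (O = 24*(-1 - 1*(-14)) = 24*(-1 + 14) = 24*13 = 312)
1/(-73967 + √(42*(-144) + O)) = 1/(-73967 + √(42*(-144) + 312)) = 1/(-73967 + √(-6048 + 312)) = 1/(-73967 + √(-5736)) = 1/(-73967 + 2*I*√1434)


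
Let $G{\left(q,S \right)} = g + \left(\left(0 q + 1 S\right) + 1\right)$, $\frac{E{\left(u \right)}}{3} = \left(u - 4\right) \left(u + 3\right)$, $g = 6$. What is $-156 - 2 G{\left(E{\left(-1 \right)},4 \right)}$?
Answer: $-178$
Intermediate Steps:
$E{\left(u \right)} = 3 \left(-4 + u\right) \left(3 + u\right)$ ($E{\left(u \right)} = 3 \left(u - 4\right) \left(u + 3\right) = 3 \left(-4 + u\right) \left(3 + u\right)$)
$G{\left(q,S \right)} = 7 + S$ ($G{\left(q,S \right)} = 6 + \left(\left(0 q + 1 S\right) + 1\right) = 6 + \left(\left(0 + S\right) + 1\right) = 6 + \left(S + 1\right) = 6 + \left(1 + S\right) = 7 + S$)
$-156 - 2 G{\left(E{\left(-1 \right)},4 \right)} = -156 - 2 \left(7 + 4\right) = -156 - 22 = -178$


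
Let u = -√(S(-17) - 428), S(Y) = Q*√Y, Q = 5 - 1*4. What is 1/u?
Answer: -1/√(-428 + I*√17) ≈ -0.00023281 + 0.048335*I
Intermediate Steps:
Q = 1 (Q = 5 - 4 = 1)
S(Y) = √Y (S(Y) = 1*√Y = √Y)
u = -√(-428 + I*√17) (u = -√(√(-17) - 428) = -√(I*√17 - 428) = -√(-428 + I*√17) ≈ -0.099648 - 20.688*I)
1/u = 1/(-√(-428 + I*√17)) = -1/√(-428 + I*√17)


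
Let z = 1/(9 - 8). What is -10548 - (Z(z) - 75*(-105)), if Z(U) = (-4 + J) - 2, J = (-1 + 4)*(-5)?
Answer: -18402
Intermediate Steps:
J = -15 (J = 3*(-5) = -15)
z = 1 (z = 1/1 = 1)
Z(U) = -21 (Z(U) = (-4 - 15) - 2 = -19 - 2 = -21)
-10548 - (Z(z) - 75*(-105)) = -10548 - (-21 - 75*(-105)) = -10548 - (-21 + 7875) = -10548 - 1*7854 = -10548 - 7854 = -18402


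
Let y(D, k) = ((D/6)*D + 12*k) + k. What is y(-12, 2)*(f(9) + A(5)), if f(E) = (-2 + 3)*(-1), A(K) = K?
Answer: 200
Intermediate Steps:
y(D, k) = 13*k + D²/6 (y(D, k) = ((D*(⅙))*D + 12*k) + k = ((D/6)*D + 12*k) + k = (D²/6 + 12*k) + k = (12*k + D²/6) + k = 13*k + D²/6)
f(E) = -1 (f(E) = 1*(-1) = -1)
y(-12, 2)*(f(9) + A(5)) = (13*2 + (⅙)*(-12)²)*(-1 + 5) = (26 + (⅙)*144)*4 = (26 + 24)*4 = 50*4 = 200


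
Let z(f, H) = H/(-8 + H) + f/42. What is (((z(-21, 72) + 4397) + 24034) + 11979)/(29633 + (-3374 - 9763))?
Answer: 323285/131968 ≈ 2.4497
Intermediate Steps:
z(f, H) = f/42 + H/(-8 + H) (z(f, H) = H/(-8 + H) + f*(1/42) = H/(-8 + H) + f/42 = f/42 + H/(-8 + H))
(((z(-21, 72) + 4397) + 24034) + 11979)/(29633 + (-3374 - 9763)) = ((((-8*(-21) + 42*72 + 72*(-21))/(42*(-8 + 72)) + 4397) + 24034) + 11979)/(29633 + (-3374 - 9763)) = ((((1/42)*(168 + 3024 - 1512)/64 + 4397) + 24034) + 11979)/(29633 - 13137) = ((((1/42)*(1/64)*1680 + 4397) + 24034) + 11979)/16496 = (((5/8 + 4397) + 24034) + 11979)*(1/16496) = ((35181/8 + 24034) + 11979)*(1/16496) = (227453/8 + 11979)*(1/16496) = (323285/8)*(1/16496) = 323285/131968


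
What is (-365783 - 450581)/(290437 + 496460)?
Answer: -816364/786897 ≈ -1.0374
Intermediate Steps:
(-365783 - 450581)/(290437 + 496460) = -816364/786897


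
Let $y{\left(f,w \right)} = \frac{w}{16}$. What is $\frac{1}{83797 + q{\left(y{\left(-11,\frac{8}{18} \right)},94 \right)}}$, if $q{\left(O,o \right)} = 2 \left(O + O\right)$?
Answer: $\frac{9}{754174} \approx 1.1934 \cdot 10^{-5}$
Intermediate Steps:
$y{\left(f,w \right)} = \frac{w}{16}$ ($y{\left(f,w \right)} = w \frac{1}{16} = \frac{w}{16}$)
$q{\left(O,o \right)} = 4 O$ ($q{\left(O,o \right)} = 2 \cdot 2 O = 4 O$)
$\frac{1}{83797 + q{\left(y{\left(-11,\frac{8}{18} \right)},94 \right)}} = \frac{1}{83797 + 4 \frac{8 \cdot \frac{1}{18}}{16}} = \frac{1}{83797 + 4 \cdot \frac{1}{16} \cdot \frac{4}{9}} = \frac{1}{83797 + 4 \cdot \frac{1}{36}} = \frac{1}{83797 + \frac{1}{9}} = \frac{1}{\frac{754174}{9}} = \frac{9}{754174}$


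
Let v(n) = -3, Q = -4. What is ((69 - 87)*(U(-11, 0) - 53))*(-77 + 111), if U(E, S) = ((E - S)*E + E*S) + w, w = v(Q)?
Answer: -39780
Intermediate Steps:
w = -3
U(E, S) = -3 + E*S + E*(E - S) (U(E, S) = ((E - S)*E + E*S) - 3 = (E*(E - S) + E*S) - 3 = (E*S + E*(E - S)) - 3 = -3 + E*S + E*(E - S))
((69 - 87)*(U(-11, 0) - 53))*(-77 + 111) = ((69 - 87)*((-3 + (-11)**2) - 53))*(-77 + 111) = -18*((-3 + 121) - 53)*34 = -18*(118 - 53)*34 = -18*65*34 = -1170*34 = -39780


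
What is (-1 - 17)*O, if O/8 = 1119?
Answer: -161136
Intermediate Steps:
O = 8952 (O = 8*1119 = 8952)
(-1 - 17)*O = (-1 - 17)*8952 = -18*8952 = -161136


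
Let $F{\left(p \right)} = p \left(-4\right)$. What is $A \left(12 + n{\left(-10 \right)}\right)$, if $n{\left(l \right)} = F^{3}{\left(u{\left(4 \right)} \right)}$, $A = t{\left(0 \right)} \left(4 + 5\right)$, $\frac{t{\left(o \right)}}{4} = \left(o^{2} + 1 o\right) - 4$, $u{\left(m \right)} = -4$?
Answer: $-591552$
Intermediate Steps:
$F{\left(p \right)} = - 4 p$
$t{\left(o \right)} = -16 + 4 o + 4 o^{2}$ ($t{\left(o \right)} = 4 \left(\left(o^{2} + 1 o\right) - 4\right) = 4 \left(\left(o^{2} + o\right) - 4\right) = 4 \left(\left(o + o^{2}\right) - 4\right) = 4 \left(-4 + o + o^{2}\right) = -16 + 4 o + 4 o^{2}$)
$A = -144$ ($A = \left(-16 + 4 \cdot 0 + 4 \cdot 0^{2}\right) \left(4 + 5\right) = \left(-16 + 0 + 4 \cdot 0\right) 9 = \left(-16 + 0 + 0\right) 9 = \left(-16\right) 9 = -144$)
$n{\left(l \right)} = 4096$ ($n{\left(l \right)} = \left(\left(-4\right) \left(-4\right)\right)^{3} = 16^{3} = 4096$)
$A \left(12 + n{\left(-10 \right)}\right) = - 144 \left(12 + 4096\right) = \left(-144\right) 4108 = -591552$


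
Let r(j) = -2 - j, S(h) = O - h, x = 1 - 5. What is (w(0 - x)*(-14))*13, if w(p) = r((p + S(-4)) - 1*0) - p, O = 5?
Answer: 3458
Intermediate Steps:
x = -4
S(h) = 5 - h
w(p) = -11 - 2*p (w(p) = (-2 - ((p + (5 - 1*(-4))) - 1*0)) - p = (-2 - ((p + (5 + 4)) + 0)) - p = (-2 - ((p + 9) + 0)) - p = (-2 - ((9 + p) + 0)) - p = (-2 - (9 + p)) - p = (-2 + (-9 - p)) - p = (-11 - p) - p = -11 - 2*p)
(w(0 - x)*(-14))*13 = ((-11 - 2*(0 - 1*(-4)))*(-14))*13 = ((-11 - 2*(0 + 4))*(-14))*13 = ((-11 - 2*4)*(-14))*13 = ((-11 - 8)*(-14))*13 = -19*(-14)*13 = 266*13 = 3458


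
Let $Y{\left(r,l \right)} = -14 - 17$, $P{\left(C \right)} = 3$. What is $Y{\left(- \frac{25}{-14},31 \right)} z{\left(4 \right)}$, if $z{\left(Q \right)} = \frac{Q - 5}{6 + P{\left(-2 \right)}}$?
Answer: $\frac{31}{9} \approx 3.4444$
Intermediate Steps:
$Y{\left(r,l \right)} = -31$ ($Y{\left(r,l \right)} = -14 - 17 = -31$)
$z{\left(Q \right)} = - \frac{5}{9} + \frac{Q}{9}$ ($z{\left(Q \right)} = \frac{Q - 5}{6 + 3} = \frac{-5 + Q}{9} = \left(-5 + Q\right) \frac{1}{9} = - \frac{5}{9} + \frac{Q}{9}$)
$Y{\left(- \frac{25}{-14},31 \right)} z{\left(4 \right)} = - 31 \left(- \frac{5}{9} + \frac{1}{9} \cdot 4\right) = - 31 \left(- \frac{5}{9} + \frac{4}{9}\right) = \left(-31\right) \left(- \frac{1}{9}\right) = \frac{31}{9}$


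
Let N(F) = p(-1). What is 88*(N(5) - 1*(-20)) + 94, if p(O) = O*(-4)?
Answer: 2206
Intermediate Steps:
p(O) = -4*O
N(F) = 4 (N(F) = -4*(-1) = 4)
88*(N(5) - 1*(-20)) + 94 = 88*(4 - 1*(-20)) + 94 = 88*(4 + 20) + 94 = 88*24 + 94 = 2112 + 94 = 2206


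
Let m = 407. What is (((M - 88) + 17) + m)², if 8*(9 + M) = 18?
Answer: 1734489/16 ≈ 1.0841e+5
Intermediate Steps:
M = -27/4 (M = -9 + (⅛)*18 = -9 + 9/4 = -27/4 ≈ -6.7500)
(((M - 88) + 17) + m)² = (((-27/4 - 88) + 17) + 407)² = ((-379/4 + 17) + 407)² = (-311/4 + 407)² = (1317/4)² = 1734489/16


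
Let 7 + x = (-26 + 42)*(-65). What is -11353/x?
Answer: 11353/1047 ≈ 10.843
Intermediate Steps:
x = -1047 (x = -7 + (-26 + 42)*(-65) = -7 + 16*(-65) = -7 - 1040 = -1047)
-11353/x = -11353/(-1047) = -11353*(-1/1047) = 11353/1047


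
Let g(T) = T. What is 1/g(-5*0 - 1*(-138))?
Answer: 1/138 ≈ 0.0072464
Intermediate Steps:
1/g(-5*0 - 1*(-138)) = 1/(-5*0 - 1*(-138)) = 1/(0 + 138) = 1/138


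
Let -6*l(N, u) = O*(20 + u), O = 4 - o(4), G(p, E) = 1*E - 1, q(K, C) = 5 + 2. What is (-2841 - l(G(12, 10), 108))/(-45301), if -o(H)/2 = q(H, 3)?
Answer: 2457/45301 ≈ 0.054237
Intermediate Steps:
q(K, C) = 7
o(H) = -14 (o(H) = -2*7 = -14)
G(p, E) = -1 + E (G(p, E) = E - 1 = -1 + E)
O = 18 (O = 4 - 1*(-14) = 4 + 14 = 18)
l(N, u) = -60 - 3*u (l(N, u) = -3*(20 + u) = -(360 + 18*u)/6 = -60 - 3*u)
(-2841 - l(G(12, 10), 108))/(-45301) = (-2841 - (-60 - 3*108))/(-45301) = (-2841 - (-60 - 324))*(-1/45301) = (-2841 - 1*(-384))*(-1/45301) = (-2841 + 384)*(-1/45301) = -2457*(-1/45301) = 2457/45301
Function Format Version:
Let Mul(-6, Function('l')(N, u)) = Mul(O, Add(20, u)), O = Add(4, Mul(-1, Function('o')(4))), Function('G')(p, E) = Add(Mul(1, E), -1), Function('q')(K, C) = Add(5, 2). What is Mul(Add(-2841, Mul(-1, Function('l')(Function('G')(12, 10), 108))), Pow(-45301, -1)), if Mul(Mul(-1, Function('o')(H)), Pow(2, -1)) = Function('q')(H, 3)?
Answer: Rational(2457, 45301) ≈ 0.054237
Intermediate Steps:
Function('q')(K, C) = 7
Function('o')(H) = -14 (Function('o')(H) = Mul(-2, 7) = -14)
Function('G')(p, E) = Add(-1, E) (Function('G')(p, E) = Add(E, -1) = Add(-1, E))
O = 18 (O = Add(4, Mul(-1, -14)) = Add(4, 14) = 18)
Function('l')(N, u) = Add(-60, Mul(-3, u)) (Function('l')(N, u) = Mul(Rational(-1, 6), Mul(18, Add(20, u))) = Mul(Rational(-1, 6), Add(360, Mul(18, u))) = Add(-60, Mul(-3, u)))
Mul(Add(-2841, Mul(-1, Function('l')(Function('G')(12, 10), 108))), Pow(-45301, -1)) = Mul(Add(-2841, Mul(-1, Add(-60, Mul(-3, 108)))), Pow(-45301, -1)) = Mul(Add(-2841, Mul(-1, Add(-60, -324))), Rational(-1, 45301)) = Mul(Add(-2841, Mul(-1, -384)), Rational(-1, 45301)) = Mul(Add(-2841, 384), Rational(-1, 45301)) = Mul(-2457, Rational(-1, 45301)) = Rational(2457, 45301)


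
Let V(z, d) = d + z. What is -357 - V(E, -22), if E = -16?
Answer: -319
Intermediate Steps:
-357 - V(E, -22) = -357 - (-22 - 16) = -357 - 1*(-38) = -357 + 38 = -319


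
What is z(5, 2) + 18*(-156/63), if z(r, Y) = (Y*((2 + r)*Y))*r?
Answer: 668/7 ≈ 95.429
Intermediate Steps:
z(r, Y) = r*Y**2*(2 + r) (z(r, Y) = (Y*(Y*(2 + r)))*r = (Y**2*(2 + r))*r = r*Y**2*(2 + r))
z(5, 2) + 18*(-156/63) = 5*2**2*(2 + 5) + 18*(-156/63) = 5*4*7 + 18*(-156*1/63) = 140 + 18*(-52/21) = 140 - 312/7 = 668/7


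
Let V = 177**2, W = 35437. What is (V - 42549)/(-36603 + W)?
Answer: 510/53 ≈ 9.6226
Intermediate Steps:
V = 31329
(V - 42549)/(-36603 + W) = (31329 - 42549)/(-36603 + 35437) = -11220/(-1166) = -11220*(-1/1166) = 510/53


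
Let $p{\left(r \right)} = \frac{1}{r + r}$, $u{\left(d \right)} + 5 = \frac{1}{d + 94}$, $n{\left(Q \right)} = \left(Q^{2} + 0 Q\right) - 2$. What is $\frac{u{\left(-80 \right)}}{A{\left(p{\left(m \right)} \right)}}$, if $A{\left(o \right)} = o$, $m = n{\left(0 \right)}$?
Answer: $\frac{138}{7} \approx 19.714$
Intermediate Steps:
$n{\left(Q \right)} = -2 + Q^{2}$ ($n{\left(Q \right)} = \left(Q^{2} + 0\right) - 2 = Q^{2} - 2 = -2 + Q^{2}$)
$u{\left(d \right)} = -5 + \frac{1}{94 + d}$ ($u{\left(d \right)} = -5 + \frac{1}{d + 94} = -5 + \frac{1}{94 + d}$)
$m = -2$ ($m = -2 + 0^{2} = -2 + 0 = -2$)
$p{\left(r \right)} = \frac{1}{2 r}$
$\frac{u{\left(-80 \right)}}{A{\left(p{\left(m \right)} \right)}} = \frac{\frac{1}{94 - 80} \left(-469 - -400\right)}{\frac{1}{2} \frac{1}{-2}} = \frac{\frac{1}{14} \left(-469 + 400\right)}{\frac{1}{2} \left(- \frac{1}{2}\right)} = \frac{\frac{1}{14} \left(-69\right)}{- \frac{1}{4}} = \left(- \frac{69}{14}\right) \left(-4\right) = \frac{138}{7}$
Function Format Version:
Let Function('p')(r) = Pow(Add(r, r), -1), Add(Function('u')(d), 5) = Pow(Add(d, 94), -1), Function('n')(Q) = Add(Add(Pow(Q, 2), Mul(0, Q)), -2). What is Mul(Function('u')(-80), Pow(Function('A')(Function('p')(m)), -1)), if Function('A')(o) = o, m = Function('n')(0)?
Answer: Rational(138, 7) ≈ 19.714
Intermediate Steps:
Function('n')(Q) = Add(-2, Pow(Q, 2)) (Function('n')(Q) = Add(Add(Pow(Q, 2), 0), -2) = Add(Pow(Q, 2), -2) = Add(-2, Pow(Q, 2)))
Function('u')(d) = Add(-5, Pow(Add(94, d), -1)) (Function('u')(d) = Add(-5, Pow(Add(d, 94), -1)) = Add(-5, Pow(Add(94, d), -1)))
m = -2 (m = Add(-2, Pow(0, 2)) = Add(-2, 0) = -2)
Function('p')(r) = Mul(Rational(1, 2), Pow(r, -1)) (Function('p')(r) = Pow(Mul(2, r), -1) = Mul(Rational(1, 2), Pow(r, -1)))
Mul(Function('u')(-80), Pow(Function('A')(Function('p')(m)), -1)) = Mul(Mul(Pow(Add(94, -80), -1), Add(-469, Mul(-5, -80))), Pow(Mul(Rational(1, 2), Pow(-2, -1)), -1)) = Mul(Mul(Pow(14, -1), Add(-469, 400)), Pow(Mul(Rational(1, 2), Rational(-1, 2)), -1)) = Mul(Mul(Rational(1, 14), -69), Pow(Rational(-1, 4), -1)) = Mul(Rational(-69, 14), -4) = Rational(138, 7)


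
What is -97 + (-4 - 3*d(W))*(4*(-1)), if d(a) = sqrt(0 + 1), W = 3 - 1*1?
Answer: -69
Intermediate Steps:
W = 2 (W = 3 - 1 = 2)
d(a) = 1 (d(a) = sqrt(1) = 1)
-97 + (-4 - 3*d(W))*(4*(-1)) = -97 + (-4 - 3*1)*(4*(-1)) = -97 + (-4 - 3)*(-4) = -97 - 7*(-4) = -97 + 28 = -69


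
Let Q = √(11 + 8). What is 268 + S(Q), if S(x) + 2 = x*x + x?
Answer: 285 + √19 ≈ 289.36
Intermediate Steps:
Q = √19 ≈ 4.3589
S(x) = -2 + x + x² (S(x) = -2 + (x*x + x) = -2 + (x² + x) = -2 + (x + x²) = -2 + x + x²)
268 + S(Q) = 268 + (-2 + √19 + (√19)²) = 268 + (-2 + √19 + 19) = 268 + (17 + √19) = 285 + √19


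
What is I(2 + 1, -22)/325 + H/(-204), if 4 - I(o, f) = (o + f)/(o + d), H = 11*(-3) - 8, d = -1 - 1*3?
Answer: 2053/13260 ≈ 0.15483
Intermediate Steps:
d = -4 (d = -1 - 3 = -4)
H = -41 (H = -33 - 8 = -41)
I(o, f) = 4 - (f + o)/(-4 + o) (I(o, f) = 4 - (o + f)/(o - 4) = 4 - (f + o)/(-4 + o))
I(2 + 1, -22)/325 + H/(-204) = ((-16 - 1*(-22) + 3*(2 + 1))/(-4 + (2 + 1)))/325 - 41/(-204) = ((-16 + 22 + 3*3)/(-4 + 3))*(1/325) - 41*(-1/204) = ((-16 + 22 + 9)/(-1))*(1/325) + 41/204 = -1*15*(1/325) + 41/204 = -15*1/325 + 41/204 = -3/65 + 41/204 = 2053/13260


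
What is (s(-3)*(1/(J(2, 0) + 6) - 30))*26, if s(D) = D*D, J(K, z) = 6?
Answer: -14001/2 ≈ -7000.5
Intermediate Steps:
s(D) = D²
(s(-3)*(1/(J(2, 0) + 6) - 30))*26 = ((-3)²*(1/(6 + 6) - 30))*26 = (9*(1/12 - 30))*26 = (9*(-359/12))*26 = -1077/4*26 = -14001/2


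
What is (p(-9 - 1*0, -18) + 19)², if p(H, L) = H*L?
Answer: 32761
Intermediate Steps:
(p(-9 - 1*0, -18) + 19)² = ((-9 - 1*0)*(-18) + 19)² = ((-9 + 0)*(-18) + 19)² = (-9*(-18) + 19)² = (162 + 19)² = 181² = 32761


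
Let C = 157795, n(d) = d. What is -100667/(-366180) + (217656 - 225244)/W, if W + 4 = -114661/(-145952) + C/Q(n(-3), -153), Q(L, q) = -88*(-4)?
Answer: -199499621022107/11893233089820 ≈ -16.774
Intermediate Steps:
Q(L, q) = 352
W = 32479199/72976 (W = -4 + (-114661/(-145952) + 157795/352) = -4 + (-114661*(-1/145952) + 157795*(1/352)) = -4 + (114661/145952 + 14345/32) = -4 + 32771103/72976 = 32479199/72976 ≈ 445.07)
-100667/(-366180) + (217656 - 225244)/W = -100667/(-366180) + (217656 - 225244)/(32479199/72976) = -100667*(-1/366180) - 7588*72976/32479199 = 100667/366180 - 553741888/32479199 = -199499621022107/11893233089820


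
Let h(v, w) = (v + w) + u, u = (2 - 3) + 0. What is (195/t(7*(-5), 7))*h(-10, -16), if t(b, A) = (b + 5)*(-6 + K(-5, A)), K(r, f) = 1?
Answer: -351/10 ≈ -35.100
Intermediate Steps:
u = -1 (u = -1 + 0 = -1)
t(b, A) = -25 - 5*b (t(b, A) = (b + 5)*(-6 + 1) = (5 + b)*(-5) = -25 - 5*b)
h(v, w) = -1 + v + w (h(v, w) = (v + w) - 1 = -1 + v + w)
(195/t(7*(-5), 7))*h(-10, -16) = (195/(-25 - 35*(-5)))*(-1 - 10 - 16) = (195/(-25 - 5*(-35)))*(-27) = (195/(-25 + 175))*(-27) = (195/150)*(-27) = (195*(1/150))*(-27) = (13/10)*(-27) = -351/10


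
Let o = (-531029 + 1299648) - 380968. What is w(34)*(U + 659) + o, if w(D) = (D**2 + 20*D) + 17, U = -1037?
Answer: -312783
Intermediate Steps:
w(D) = 17 + D**2 + 20*D
o = 387651 (o = 768619 - 380968 = 387651)
w(34)*(U + 659) + o = (17 + 34**2 + 20*34)*(-1037 + 659) + 387651 = (17 + 1156 + 680)*(-378) + 387651 = 1853*(-378) + 387651 = -700434 + 387651 = -312783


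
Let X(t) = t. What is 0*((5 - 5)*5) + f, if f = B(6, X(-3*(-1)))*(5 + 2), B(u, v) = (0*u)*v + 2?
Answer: 14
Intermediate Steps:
B(u, v) = 2 (B(u, v) = 0*v + 2 = 0 + 2 = 2)
f = 14 (f = 2*(5 + 2) = 2*7 = 14)
0*((5 - 5)*5) + f = 0*((5 - 5)*5) + 14 = 0*(0*5) + 14 = 0*0 + 14 = 0 + 14 = 14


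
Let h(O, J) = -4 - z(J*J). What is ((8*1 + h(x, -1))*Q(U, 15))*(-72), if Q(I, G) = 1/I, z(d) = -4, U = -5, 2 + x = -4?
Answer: 576/5 ≈ 115.20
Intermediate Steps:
x = -6 (x = -2 - 4 = -6)
h(O, J) = 0 (h(O, J) = -4 - 1*(-4) = -4 + 4 = 0)
((8*1 + h(x, -1))*Q(U, 15))*(-72) = ((8*1 + 0)/(-5))*(-72) = ((8 + 0)*(-⅕))*(-72) = (8*(-⅕))*(-72) = -8/5*(-72) = 576/5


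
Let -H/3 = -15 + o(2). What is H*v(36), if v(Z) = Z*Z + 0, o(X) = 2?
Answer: 50544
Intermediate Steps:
v(Z) = Z² (v(Z) = Z² + 0 = Z²)
H = 39 (H = -3*(-15 + 2) = -3*(-13) = 39)
H*v(36) = 39*36² = 39*1296 = 50544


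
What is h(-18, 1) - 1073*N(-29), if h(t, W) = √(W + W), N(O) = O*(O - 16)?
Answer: -1400265 + √2 ≈ -1.4003e+6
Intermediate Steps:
N(O) = O*(-16 + O)
h(t, W) = √2*√W (h(t, W) = √(2*W) = √2*√W)
h(-18, 1) - 1073*N(-29) = √2*√1 - (-31117)*(-16 - 29) = √2*1 - (-31117)*(-45) = √2 - 1073*1305 = √2 - 1400265 = -1400265 + √2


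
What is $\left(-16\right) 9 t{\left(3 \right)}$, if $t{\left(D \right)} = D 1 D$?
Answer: $-1296$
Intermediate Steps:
$t{\left(D \right)} = D^{2}$ ($t{\left(D \right)} = D D = D^{2}$)
$\left(-16\right) 9 t{\left(3 \right)} = \left(-16\right) 9 \cdot 3^{2} = \left(-144\right) 9 = -1296$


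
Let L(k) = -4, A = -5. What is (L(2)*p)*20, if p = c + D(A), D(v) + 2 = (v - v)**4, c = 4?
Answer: -160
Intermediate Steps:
D(v) = -2 (D(v) = -2 + (v - v)**4 = -2 + 0**4 = -2 + 0 = -2)
p = 2 (p = 4 - 2 = 2)
(L(2)*p)*20 = -4*2*20 = -8*20 = -160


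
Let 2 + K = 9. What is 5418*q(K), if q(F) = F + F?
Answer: 75852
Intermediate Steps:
K = 7 (K = -2 + 9 = 7)
q(F) = 2*F
5418*q(K) = 5418*(2*7) = 5418*14 = 75852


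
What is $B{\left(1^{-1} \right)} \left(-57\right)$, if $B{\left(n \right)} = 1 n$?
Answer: $-57$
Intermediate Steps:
$B{\left(n \right)} = n$
$B{\left(1^{-1} \right)} \left(-57\right) = 1^{-1} \left(-57\right) = 1 \left(-57\right) = -57$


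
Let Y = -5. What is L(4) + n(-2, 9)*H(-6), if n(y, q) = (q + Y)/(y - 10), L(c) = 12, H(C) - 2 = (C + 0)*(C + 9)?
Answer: 52/3 ≈ 17.333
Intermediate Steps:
H(C) = 2 + C*(9 + C) (H(C) = 2 + (C + 0)*(C + 9) = 2 + C*(9 + C))
n(y, q) = (-5 + q)/(-10 + y) (n(y, q) = (q - 5)/(y - 10) = (-5 + q)/(-10 + y))
L(4) + n(-2, 9)*H(-6) = 12 + ((-5 + 9)/(-10 - 2))*(2 + (-6)**2 + 9*(-6)) = 12 + (4/(-12))*(2 + 36 - 54) = 12 - 1/12*4*(-16) = 12 - 1/3*(-16) = 12 + 16/3 = 52/3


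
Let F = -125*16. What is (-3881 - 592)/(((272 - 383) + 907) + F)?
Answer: 639/172 ≈ 3.7151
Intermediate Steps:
F = -2000
(-3881 - 592)/(((272 - 383) + 907) + F) = (-3881 - 592)/(((272 - 383) + 907) - 2000) = -4473/((-111 + 907) - 2000) = -4473/(796 - 2000) = -4473/(-1204) = -4473*(-1/1204) = 639/172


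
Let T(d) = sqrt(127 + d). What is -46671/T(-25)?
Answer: -15557*sqrt(102)/34 ≈ -4621.1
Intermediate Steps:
-46671/T(-25) = -46671/sqrt(127 - 25) = -46671*sqrt(102)/102 = -15557*sqrt(102)/34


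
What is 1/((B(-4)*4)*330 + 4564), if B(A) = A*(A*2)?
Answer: 1/46804 ≈ 2.1366e-5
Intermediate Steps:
B(A) = 2*A² (B(A) = A*(2*A) = 2*A²)
1/((B(-4)*4)*330 + 4564) = 1/(((2*(-4)²)*4)*330 + 4564) = 1/(((2*16)*4)*330 + 4564) = 1/((32*4)*330 + 4564) = 1/(128*330 + 4564) = 1/(42240 + 4564) = 1/46804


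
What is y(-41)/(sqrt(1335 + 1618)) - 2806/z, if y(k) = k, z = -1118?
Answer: 1403/559 - 41*sqrt(2953)/2953 ≈ 1.7554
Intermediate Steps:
y(-41)/(sqrt(1335 + 1618)) - 2806/z = -41/sqrt(1335 + 1618) - 2806/(-1118) = -41*sqrt(2953)/2953 - 2806*(-1/1118) = -41*sqrt(2953)/2953 + 1403/559 = 1403/559 - 41*sqrt(2953)/2953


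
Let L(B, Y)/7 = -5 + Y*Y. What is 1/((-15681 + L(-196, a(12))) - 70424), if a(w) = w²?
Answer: 1/59012 ≈ 1.6946e-5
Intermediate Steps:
L(B, Y) = -35 + 7*Y² (L(B, Y) = 7*(-5 + Y*Y) = 7*(-5 + Y²) = -35 + 7*Y²)
1/((-15681 + L(-196, a(12))) - 70424) = 1/((-15681 + (-35 + 7*(12²)²)) - 70424) = 1/((-15681 + (-35 + 7*144²)) - 70424) = 1/((-15681 + (-35 + 7*20736)) - 70424) = 1/((-15681 + (-35 + 145152)) - 70424) = 1/((-15681 + 145117) - 70424) = 1/(129436 - 70424) = 1/59012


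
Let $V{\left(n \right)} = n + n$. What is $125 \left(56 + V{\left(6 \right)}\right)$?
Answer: $8500$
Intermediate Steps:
$V{\left(n \right)} = 2 n$
$125 \left(56 + V{\left(6 \right)}\right) = 125 \left(56 + 2 \cdot 6\right) = 125 \left(56 + 12\right) = 125 \cdot 68 = 8500$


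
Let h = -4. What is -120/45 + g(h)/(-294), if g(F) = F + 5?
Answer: -785/294 ≈ -2.6701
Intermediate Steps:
g(F) = 5 + F
-120/45 + g(h)/(-294) = -120/45 + (5 - 4)/(-294) = -120*1/45 + 1*(-1/294) = -8/3 - 1/294 = -785/294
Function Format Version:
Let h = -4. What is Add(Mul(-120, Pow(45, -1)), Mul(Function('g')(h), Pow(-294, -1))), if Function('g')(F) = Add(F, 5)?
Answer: Rational(-785, 294) ≈ -2.6701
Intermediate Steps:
Function('g')(F) = Add(5, F)
Add(Mul(-120, Pow(45, -1)), Mul(Function('g')(h), Pow(-294, -1))) = Add(Mul(-120, Pow(45, -1)), Mul(Add(5, -4), Pow(-294, -1))) = Add(Mul(-120, Rational(1, 45)), Mul(1, Rational(-1, 294))) = Add(Rational(-8, 3), Rational(-1, 294)) = Rational(-785, 294)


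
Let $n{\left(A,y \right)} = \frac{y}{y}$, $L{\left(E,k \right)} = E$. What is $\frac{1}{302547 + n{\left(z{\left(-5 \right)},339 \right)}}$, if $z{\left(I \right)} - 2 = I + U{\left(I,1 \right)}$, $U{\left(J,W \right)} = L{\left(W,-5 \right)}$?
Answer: $\frac{1}{302548} \approx 3.3053 \cdot 10^{-6}$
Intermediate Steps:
$U{\left(J,W \right)} = W$
$z{\left(I \right)} = 3 + I$ ($z{\left(I \right)} = 2 + \left(I + 1\right) = 2 + \left(1 + I\right) = 3 + I$)
$n{\left(A,y \right)} = 1$
$\frac{1}{302547 + n{\left(z{\left(-5 \right)},339 \right)}} = \frac{1}{302547 + 1} = \frac{1}{302548}$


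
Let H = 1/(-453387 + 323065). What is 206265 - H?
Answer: 26880867331/130322 ≈ 2.0627e+5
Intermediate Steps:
H = -1/130322 (H = 1/(-130322) = -1/130322 ≈ -7.6733e-6)
206265 - H = 206265 - 1*(-1/130322) = 206265 + 1/130322 = 26880867331/130322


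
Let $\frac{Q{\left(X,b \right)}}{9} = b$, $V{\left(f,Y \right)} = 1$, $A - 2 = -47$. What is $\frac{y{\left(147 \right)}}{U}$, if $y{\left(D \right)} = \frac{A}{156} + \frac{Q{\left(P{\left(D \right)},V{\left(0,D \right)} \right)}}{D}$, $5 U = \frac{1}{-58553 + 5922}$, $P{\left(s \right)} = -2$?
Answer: $\frac{152366745}{2548} \approx 59799.0$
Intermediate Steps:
$A = -45$ ($A = 2 - 47 = -45$)
$Q{\left(X,b \right)} = 9 b$
$U = - \frac{1}{263155}$ ($U = \frac{1}{5 \left(-58553 + 5922\right)} = \frac{1}{5 \left(-52631\right)} = \frac{1}{5} \left(- \frac{1}{52631}\right) = - \frac{1}{263155} \approx -3.8 \cdot 10^{-6}$)
$y{\left(D \right)} = - \frac{15}{52} + \frac{9}{D}$ ($y{\left(D \right)} = - \frac{45}{156} + \frac{9 \cdot 1}{D} = \left(-45\right) \frac{1}{156} + \frac{9}{D} = - \frac{15}{52} + \frac{9}{D}$)
$\frac{y{\left(147 \right)}}{U} = \frac{- \frac{15}{52} + \frac{9}{147}}{- \frac{1}{263155}} = \left(- \frac{15}{52} + 9 \cdot \frac{1}{147}\right) \left(-263155\right) = \left(- \frac{15}{52} + \frac{3}{49}\right) \left(-263155\right) = \left(- \frac{579}{2548}\right) \left(-263155\right) = \frac{152366745}{2548}$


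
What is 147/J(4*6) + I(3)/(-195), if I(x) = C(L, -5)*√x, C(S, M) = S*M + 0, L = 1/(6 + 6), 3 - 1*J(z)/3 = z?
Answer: -7/3 + √3/468 ≈ -2.3296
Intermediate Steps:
J(z) = 9 - 3*z
L = 1/12 ≈ 0.083333
C(S, M) = M*S (C(S, M) = M*S + 0 = M*S)
I(x) = -5*√x/12 (I(x) = (-5*1/12)*√x = -5*√x/12)
147/J(4*6) + I(3)/(-195) = 147/(9 - 12*6) - 5*√3/12/(-195) = 147/(9 - 3*24) - 5*√3/12*(-1/195) = 147/(9 - 72) + √3/468 = 147/(-63) + √3/468 = 147*(-1/63) + √3/468 = -7/3 + √3/468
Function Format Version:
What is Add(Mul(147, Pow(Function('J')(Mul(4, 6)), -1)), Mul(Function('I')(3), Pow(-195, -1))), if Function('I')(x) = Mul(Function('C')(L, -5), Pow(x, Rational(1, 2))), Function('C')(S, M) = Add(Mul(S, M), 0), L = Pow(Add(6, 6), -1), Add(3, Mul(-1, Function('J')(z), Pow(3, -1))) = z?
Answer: Add(Rational(-7, 3), Mul(Rational(1, 468), Pow(3, Rational(1, 2)))) ≈ -2.3296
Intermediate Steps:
Function('J')(z) = Add(9, Mul(-3, z))
L = Rational(1, 12) (L = Pow(12, -1) = Rational(1, 12) ≈ 0.083333)
Function('C')(S, M) = Mul(M, S) (Function('C')(S, M) = Add(Mul(M, S), 0) = Mul(M, S))
Function('I')(x) = Mul(Rational(-5, 12), Pow(x, Rational(1, 2))) (Function('I')(x) = Mul(Mul(-5, Rational(1, 12)), Pow(x, Rational(1, 2))) = Mul(Rational(-5, 12), Pow(x, Rational(1, 2))))
Add(Mul(147, Pow(Function('J')(Mul(4, 6)), -1)), Mul(Function('I')(3), Pow(-195, -1))) = Add(Mul(147, Pow(Add(9, Mul(-3, Mul(4, 6))), -1)), Mul(Mul(Rational(-5, 12), Pow(3, Rational(1, 2))), Pow(-195, -1))) = Add(Mul(147, Pow(Add(9, Mul(-3, 24)), -1)), Mul(Mul(Rational(-5, 12), Pow(3, Rational(1, 2))), Rational(-1, 195))) = Add(Mul(147, Pow(Add(9, -72), -1)), Mul(Rational(1, 468), Pow(3, Rational(1, 2)))) = Add(Mul(147, Pow(-63, -1)), Mul(Rational(1, 468), Pow(3, Rational(1, 2)))) = Add(Mul(147, Rational(-1, 63)), Mul(Rational(1, 468), Pow(3, Rational(1, 2)))) = Add(Rational(-7, 3), Mul(Rational(1, 468), Pow(3, Rational(1, 2))))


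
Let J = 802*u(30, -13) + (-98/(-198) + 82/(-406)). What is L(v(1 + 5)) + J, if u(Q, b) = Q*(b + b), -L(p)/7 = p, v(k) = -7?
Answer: -12570888679/20097 ≈ -6.2551e+5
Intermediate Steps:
L(p) = -7*p
u(Q, b) = 2*Q*b (u(Q, b) = Q*(2*b) = 2*Q*b)
J = -12571873432/20097 (J = 802*(2*30*(-13)) + (-98/(-198) + 82/(-406)) = 802*(-780) + (-98*(-1/198) + 82*(-1/406)) = -625560 + (49/99 - 41/203) = -625560 + 5888/20097 = -12571873432/20097 ≈ -6.2556e+5)
L(v(1 + 5)) + J = -7*(-7) - 12571873432/20097 = 49 - 12571873432/20097 = -12570888679/20097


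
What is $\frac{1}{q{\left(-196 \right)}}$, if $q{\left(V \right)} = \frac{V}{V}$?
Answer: $1$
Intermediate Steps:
$q{\left(V \right)} = 1$
$\frac{1}{q{\left(-196 \right)}} = 1^{-1} = 1$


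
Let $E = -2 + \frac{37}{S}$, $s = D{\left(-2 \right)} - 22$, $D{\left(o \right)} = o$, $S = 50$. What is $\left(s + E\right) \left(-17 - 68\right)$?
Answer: $\frac{21471}{10} \approx 2147.1$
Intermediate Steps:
$s = -24$ ($s = -2 - 22 = -24$)
$E = - \frac{63}{50}$ ($E = -2 + \frac{37}{50} = - \frac{63}{50} \approx -1.26$)
$\left(s + E\right) \left(-17 - 68\right) = \left(-24 - \frac{63}{50}\right) \left(-17 - 68\right) = - \frac{1263 \left(-17 - 68\right)}{50} = \left(- \frac{1263}{50}\right) \left(-85\right) = \frac{21471}{10}$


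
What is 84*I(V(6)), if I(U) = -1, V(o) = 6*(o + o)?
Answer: -84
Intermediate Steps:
V(o) = 12*o (V(o) = 6*(2*o) = 12*o)
84*I(V(6)) = 84*(-1) = -84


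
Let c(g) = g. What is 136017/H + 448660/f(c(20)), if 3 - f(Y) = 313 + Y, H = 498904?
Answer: -3197048329/2351976 ≈ -1359.3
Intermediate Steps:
f(Y) = -310 - Y (f(Y) = 3 - (313 + Y) = 3 + (-313 - Y) = -310 - Y)
136017/H + 448660/f(c(20)) = 136017/498904 + 448660/(-310 - 1*20) = 136017*(1/498904) + 448660/(-310 - 20) = 19431/71272 + 448660/(-330) = 19431/71272 + 448660*(-1/330) = 19431/71272 - 44866/33 = -3197048329/2351976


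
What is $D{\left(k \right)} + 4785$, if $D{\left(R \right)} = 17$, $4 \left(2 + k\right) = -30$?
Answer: $4802$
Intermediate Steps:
$k = - \frac{19}{2}$ ($k = -2 + \frac{1}{4} \left(-30\right) = -2 - \frac{15}{2} = - \frac{19}{2} \approx -9.5$)
$D{\left(k \right)} + 4785 = 17 + 4785 = 4802$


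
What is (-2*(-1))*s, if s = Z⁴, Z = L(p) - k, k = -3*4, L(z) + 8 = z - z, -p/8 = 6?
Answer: 512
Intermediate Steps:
p = -48 (p = -8*6 = -48)
L(z) = -8 (L(z) = -8 + (z - z) = -8 + 0 = -8)
k = -12
Z = 4 (Z = -8 - 1*(-12) = -8 + 12 = 4)
s = 256 (s = 4⁴ = 256)
(-2*(-1))*s = -2*(-1)*256 = 2*256 = 512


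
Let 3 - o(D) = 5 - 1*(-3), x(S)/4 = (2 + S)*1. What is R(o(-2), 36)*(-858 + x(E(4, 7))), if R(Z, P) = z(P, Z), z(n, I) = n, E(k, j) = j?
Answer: -29592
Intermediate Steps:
x(S) = 8 + 4*S (x(S) = 4*((2 + S)*1) = 4*(2 + S) = 8 + 4*S)
o(D) = -5 (o(D) = 3 - (5 - 1*(-3)) = 3 - (5 + 3) = 3 - 1*8 = 3 - 8 = -5)
R(Z, P) = P
R(o(-2), 36)*(-858 + x(E(4, 7))) = 36*(-858 + (8 + 4*7)) = 36*(-858 + (8 + 28)) = 36*(-858 + 36) = 36*(-822) = -29592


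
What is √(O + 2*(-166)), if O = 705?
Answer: √373 ≈ 19.313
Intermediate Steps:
√(O + 2*(-166)) = √(705 + 2*(-166)) = √(705 - 332) = √373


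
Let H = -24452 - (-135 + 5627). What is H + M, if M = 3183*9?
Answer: -1297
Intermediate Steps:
M = 28647
H = -29944 (H = -24452 - 1*5492 = -24452 - 5492 = -29944)
H + M = -29944 + 28647 = -1297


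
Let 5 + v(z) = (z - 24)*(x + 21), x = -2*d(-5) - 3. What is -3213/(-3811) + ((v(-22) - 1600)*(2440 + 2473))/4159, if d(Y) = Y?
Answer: -54153557732/15849949 ≈ -3416.6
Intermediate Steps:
x = 7 (x = -2*(-5) - 3 = 10 - 3 = 7)
v(z) = -677 + 28*z (v(z) = -5 + (z - 24)*(7 + 21) = -5 + (-24 + z)*28 = -5 + (-672 + 28*z) = -677 + 28*z)
-3213/(-3811) + ((v(-22) - 1600)*(2440 + 2473))/4159 = -3213/(-3811) + (((-677 + 28*(-22)) - 1600)*(2440 + 2473))/4159 = -3213*(-1/3811) + (((-677 - 616) - 1600)*4913)*(1/4159) = 3213/3811 + ((-1293 - 1600)*4913)*(1/4159) = 3213/3811 - 2893*4913*(1/4159) = 3213/3811 - 14213309*1/4159 = 3213/3811 - 14213309/4159 = -54153557732/15849949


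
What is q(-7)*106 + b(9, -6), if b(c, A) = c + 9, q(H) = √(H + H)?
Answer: 18 + 106*I*√14 ≈ 18.0 + 396.62*I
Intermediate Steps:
q(H) = √2*√H (q(H) = √(2*H) = √2*√H)
b(c, A) = 9 + c
q(-7)*106 + b(9, -6) = (√2*√(-7))*106 + (9 + 9) = (√2*(I*√7))*106 + 18 = (I*√14)*106 + 18 = 106*I*√14 + 18 = 18 + 106*I*√14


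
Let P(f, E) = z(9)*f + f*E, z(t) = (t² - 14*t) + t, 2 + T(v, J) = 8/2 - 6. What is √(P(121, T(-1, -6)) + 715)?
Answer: 5*I*√165 ≈ 64.226*I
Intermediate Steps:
T(v, J) = -4 (T(v, J) = -2 + (8/2 - 6) = -2 + (8*(½) - 6) = -2 + (4 - 6) = -2 - 2 = -4)
z(t) = t² - 13*t
P(f, E) = -36*f + E*f (P(f, E) = (9*(-13 + 9))*f + f*E = (9*(-4))*f + E*f = -36*f + E*f)
√(P(121, T(-1, -6)) + 715) = √(121*(-36 - 4) + 715) = √(121*(-40) + 715) = √(-4840 + 715) = √(-4125) = 5*I*√165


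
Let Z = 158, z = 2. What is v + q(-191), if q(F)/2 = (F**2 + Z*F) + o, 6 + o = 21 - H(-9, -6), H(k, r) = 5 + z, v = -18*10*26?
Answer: 7942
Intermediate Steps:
v = -4680 (v = -180*26 = -4680)
H(k, r) = 7 (H(k, r) = 5 + 2 = 7)
o = 8 (o = -6 + (21 - 1*7) = -6 + (21 - 7) = -6 + 14 = 8)
q(F) = 16 + 2*F**2 + 316*F (q(F) = 2*((F**2 + 158*F) + 8) = 2*(8 + F**2 + 158*F) = 16 + 2*F**2 + 316*F)
v + q(-191) = -4680 + (16 + 2*(-191)**2 + 316*(-191)) = -4680 + (16 + 2*36481 - 60356) = -4680 + (16 + 72962 - 60356) = -4680 + 12622 = 7942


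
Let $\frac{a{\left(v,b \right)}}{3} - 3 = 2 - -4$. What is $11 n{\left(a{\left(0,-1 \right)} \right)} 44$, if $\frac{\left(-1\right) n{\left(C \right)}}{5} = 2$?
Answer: $-4840$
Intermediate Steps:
$a{\left(v,b \right)} = 27$ ($a{\left(v,b \right)} = 9 + 3 \left(2 - -4\right) = 9 + 3 \left(2 + 4\right) = 9 + 3 \cdot 6 = 9 + 18 = 27$)
$n{\left(C \right)} = -10$ ($n{\left(C \right)} = \left(-5\right) 2 = -10$)
$11 n{\left(a{\left(0,-1 \right)} \right)} 44 = 11 \left(-10\right) 44 = \left(-110\right) 44 = -4840$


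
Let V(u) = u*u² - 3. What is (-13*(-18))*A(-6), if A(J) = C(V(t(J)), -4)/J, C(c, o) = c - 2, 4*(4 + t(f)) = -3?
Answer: 279981/64 ≈ 4374.7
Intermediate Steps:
t(f) = -19/4 (t(f) = -4 + (¼)*(-3) = -4 - ¾ = -19/4)
V(u) = -3 + u³ (V(u) = u³ - 3 = -3 + u³)
C(c, o) = -2 + c
A(J) = -7179/(64*J) (A(J) = (-2 + (-3 + (-19/4)³))/J = (-2 + (-3 - 6859/64))/J = (-2 - 7051/64)/J = -7179/(64*J))
(-13*(-18))*A(-6) = (-13*(-18))*(-7179/64/(-6)) = 234*(-7179/64*(-⅙)) = 234*(2393/128) = 279981/64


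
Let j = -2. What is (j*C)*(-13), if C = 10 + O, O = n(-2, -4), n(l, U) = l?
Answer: 208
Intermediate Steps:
O = -2
C = 8 (C = 10 - 2 = 8)
(j*C)*(-13) = -2*8*(-13) = -16*(-13) = 208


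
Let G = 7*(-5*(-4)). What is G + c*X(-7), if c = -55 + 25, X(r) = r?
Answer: 350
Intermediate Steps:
G = 140 (G = 7*20 = 140)
c = -30
G + c*X(-7) = 140 - 30*(-7) = 140 + 210 = 350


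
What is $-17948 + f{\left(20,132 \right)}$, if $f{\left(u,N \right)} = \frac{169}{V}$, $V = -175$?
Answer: $- \frac{3141069}{175} \approx -17949.0$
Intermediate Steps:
$f{\left(u,N \right)} = - \frac{169}{175}$ ($f{\left(u,N \right)} = \frac{169}{-175} = 169 \left(- \frac{1}{175}\right) = - \frac{169}{175}$)
$-17948 + f{\left(20,132 \right)} = -17948 - \frac{169}{175} = - \frac{3141069}{175}$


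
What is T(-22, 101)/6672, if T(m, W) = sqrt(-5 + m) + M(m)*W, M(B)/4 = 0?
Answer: I*sqrt(3)/2224 ≈ 0.0007788*I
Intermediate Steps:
M(B) = 0 (M(B) = 4*0 = 0)
T(m, W) = sqrt(-5 + m) (T(m, W) = sqrt(-5 + m) + 0*W = sqrt(-5 + m) + 0 = sqrt(-5 + m))
T(-22, 101)/6672 = sqrt(-5 - 22)/6672 = sqrt(-27)*(1/6672) = (3*I*sqrt(3))*(1/6672) = I*sqrt(3)/2224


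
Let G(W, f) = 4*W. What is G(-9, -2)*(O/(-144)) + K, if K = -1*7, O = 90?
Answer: 31/2 ≈ 15.500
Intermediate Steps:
K = -7
G(-9, -2)*(O/(-144)) + K = (4*(-9))*(90/(-144)) - 7 = -3240*(-1)/144 - 7 = -36*(-5/8) - 7 = 45/2 - 7 = 31/2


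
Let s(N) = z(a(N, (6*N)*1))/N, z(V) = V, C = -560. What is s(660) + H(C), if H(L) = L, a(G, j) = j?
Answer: -554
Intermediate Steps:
s(N) = 6 (s(N) = ((6*N)*1)/N = (6*N)/N = 6)
s(660) + H(C) = 6 - 560 = -554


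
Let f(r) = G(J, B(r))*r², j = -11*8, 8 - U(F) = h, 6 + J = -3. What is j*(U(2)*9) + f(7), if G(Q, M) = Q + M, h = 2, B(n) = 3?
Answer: -5046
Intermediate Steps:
J = -9 (J = -6 - 3 = -9)
U(F) = 6 (U(F) = 8 - 1*2 = 8 - 2 = 6)
j = -88
G(Q, M) = M + Q
f(r) = -6*r² (f(r) = (3 - 9)*r² = -6*r²)
j*(U(2)*9) + f(7) = -528*9 - 6*7² = -88*54 - 6*49 = -4752 - 294 = -5046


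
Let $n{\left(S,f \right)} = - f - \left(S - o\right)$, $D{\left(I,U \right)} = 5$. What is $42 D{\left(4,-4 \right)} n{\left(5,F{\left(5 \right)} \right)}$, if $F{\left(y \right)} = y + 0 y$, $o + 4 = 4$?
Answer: $-2100$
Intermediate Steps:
$o = 0$ ($o = -4 + 4 = 0$)
$F{\left(y \right)} = y$ ($F{\left(y \right)} = y + 0 = y$)
$n{\left(S,f \right)} = - S - f$ ($n{\left(S,f \right)} = - f + \left(- S + 0\right) = - f - S = - S - f$)
$42 D{\left(4,-4 \right)} n{\left(5,F{\left(5 \right)} \right)} = 42 \cdot 5 \left(\left(-1\right) 5 - 5\right) = 210 \left(-5 - 5\right) = 210 \left(-10\right) = -2100$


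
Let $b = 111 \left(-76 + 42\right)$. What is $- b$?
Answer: $3774$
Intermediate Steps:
$b = -3774$ ($b = 111 \left(-34\right) = -3774$)
$- b = \left(-1\right) \left(-3774\right) = 3774$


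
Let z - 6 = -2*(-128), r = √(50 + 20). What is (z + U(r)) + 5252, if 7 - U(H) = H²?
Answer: 5451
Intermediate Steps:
r = √70 ≈ 8.3666
U(H) = 7 - H²
z = 262 (z = 6 - 2*(-128) = 6 + 256 = 262)
(z + U(r)) + 5252 = (262 + (7 - (√70)²)) + 5252 = (262 + (7 - 1*70)) + 5252 = (262 + (7 - 70)) + 5252 = (262 - 63) + 5252 = 199 + 5252 = 5451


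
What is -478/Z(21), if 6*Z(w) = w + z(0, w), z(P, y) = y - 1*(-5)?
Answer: -2868/47 ≈ -61.021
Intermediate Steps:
z(P, y) = 5 + y (z(P, y) = y + 5 = 5 + y)
Z(w) = ⅚ + w/3 (Z(w) = (w + (5 + w))/6 = (5 + 2*w)/6 = ⅚ + w/3)
-478/Z(21) = -478/(⅚ + (⅓)*21) = -478/(⅚ + 7) = -478/47/6 = -478*6/47 = -2868/47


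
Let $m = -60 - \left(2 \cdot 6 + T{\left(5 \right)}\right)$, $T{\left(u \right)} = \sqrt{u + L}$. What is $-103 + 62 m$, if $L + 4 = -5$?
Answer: $-4567 - 124 i \approx -4567.0 - 124.0 i$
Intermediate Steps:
$L = -9$ ($L = -4 - 5 = -9$)
$T{\left(u \right)} = \sqrt{-9 + u}$ ($T{\left(u \right)} = \sqrt{u - 9} = \sqrt{-9 + u}$)
$m = -72 - 2 i$ ($m = -60 - \left(2 \cdot 6 + \sqrt{-9 + 5}\right) = -60 - \left(12 + \sqrt{-4}\right) = -60 - \left(12 + 2 i\right) = -72 - 2 i \approx -72.0 - 2.0 i$)
$-103 + 62 m = -103 + 62 \left(-72 - 2 i\right) = -103 - \left(4464 + 124 i\right) = -4567 - 124 i$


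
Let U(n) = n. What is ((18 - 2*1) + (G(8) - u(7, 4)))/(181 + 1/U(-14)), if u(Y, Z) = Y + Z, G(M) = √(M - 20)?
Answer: 70/2533 + 28*I*√3/2533 ≈ 0.027635 + 0.019146*I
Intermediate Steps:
G(M) = √(-20 + M)
((18 - 2*1) + (G(8) - u(7, 4)))/(181 + 1/U(-14)) = ((18 - 2*1) + (√(-20 + 8) - (7 + 4)))/(181 + 1/(-14)) = ((18 - 2) + (√(-12) - 1*11))/(181 - 1/14) = (16 + (2*I*√3 - 11))/(2533/14) = 14*(16 + (-11 + 2*I*√3))/2533 = 14*(5 + 2*I*√3)/2533 = 70/2533 + 28*I*√3/2533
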